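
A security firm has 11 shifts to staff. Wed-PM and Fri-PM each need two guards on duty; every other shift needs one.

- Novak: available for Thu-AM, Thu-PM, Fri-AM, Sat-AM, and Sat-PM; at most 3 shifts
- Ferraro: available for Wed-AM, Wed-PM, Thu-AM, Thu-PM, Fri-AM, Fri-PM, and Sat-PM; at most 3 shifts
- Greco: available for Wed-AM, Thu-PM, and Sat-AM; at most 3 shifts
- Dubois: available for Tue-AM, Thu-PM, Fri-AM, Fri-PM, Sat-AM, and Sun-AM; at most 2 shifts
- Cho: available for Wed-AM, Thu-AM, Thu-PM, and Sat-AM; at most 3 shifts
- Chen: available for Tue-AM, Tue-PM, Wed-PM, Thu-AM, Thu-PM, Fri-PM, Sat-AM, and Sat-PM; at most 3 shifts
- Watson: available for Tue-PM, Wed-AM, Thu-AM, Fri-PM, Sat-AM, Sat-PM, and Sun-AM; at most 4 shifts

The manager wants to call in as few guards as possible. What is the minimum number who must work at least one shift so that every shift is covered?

4

13 slots to fill and no one can take more than 4, so at least ⌈13/4⌉ = 4 guards are needed.
Novak, Ferraro, Chen, and Watson alone can cover everything: Tue-AM→Chen, Tue-PM→Chen, Wed-AM→Ferraro, Wed-PM→Ferraro+Chen, Thu-AM→Watson, Thu-PM→Novak, Fri-AM→Novak, Fri-PM→Ferraro+Watson, Sat-AM→Novak, Sat-PM→Watson, Sun-AM→Watson.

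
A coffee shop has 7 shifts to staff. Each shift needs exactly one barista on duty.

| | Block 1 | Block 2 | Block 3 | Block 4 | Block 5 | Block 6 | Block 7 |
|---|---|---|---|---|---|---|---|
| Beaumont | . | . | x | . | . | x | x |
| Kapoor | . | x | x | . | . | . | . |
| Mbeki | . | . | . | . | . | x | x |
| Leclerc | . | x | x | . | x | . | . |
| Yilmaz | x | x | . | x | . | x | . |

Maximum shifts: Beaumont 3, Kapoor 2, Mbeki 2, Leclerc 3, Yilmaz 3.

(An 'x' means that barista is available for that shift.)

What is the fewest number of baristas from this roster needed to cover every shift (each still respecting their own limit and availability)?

3

7 slots to fill and no one can take more than 3, so at least ⌈7/3⌉ = 3 baristas are needed.
Beaumont, Leclerc, and Yilmaz alone can cover everything: Block 1→Yilmaz, Block 2→Leclerc, Block 3→Beaumont, Block 4→Yilmaz, Block 5→Leclerc, Block 6→Beaumont, Block 7→Beaumont.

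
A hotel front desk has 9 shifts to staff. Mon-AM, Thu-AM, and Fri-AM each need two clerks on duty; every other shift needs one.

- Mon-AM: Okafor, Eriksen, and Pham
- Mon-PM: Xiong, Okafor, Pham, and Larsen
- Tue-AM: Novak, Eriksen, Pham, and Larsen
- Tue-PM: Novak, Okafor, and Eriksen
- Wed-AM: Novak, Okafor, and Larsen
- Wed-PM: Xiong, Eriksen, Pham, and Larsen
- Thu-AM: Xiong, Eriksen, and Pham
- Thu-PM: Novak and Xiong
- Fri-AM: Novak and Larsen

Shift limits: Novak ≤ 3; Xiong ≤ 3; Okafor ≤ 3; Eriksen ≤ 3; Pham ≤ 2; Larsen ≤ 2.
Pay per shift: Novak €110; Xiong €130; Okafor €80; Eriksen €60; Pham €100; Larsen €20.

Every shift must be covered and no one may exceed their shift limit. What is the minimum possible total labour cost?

€880

Fri-AM can only be covered by Novak and Larsen, so that assignment is forced.
Picking the cheapest available clerk for each shift independently would cost €680, but that ignores the shift limits.
An optimal schedule: Mon-AM→Eriksen+Okafor, Mon-PM→Okafor, Tue-AM→Larsen, Tue-PM→Eriksen, Wed-AM→Okafor, Wed-PM→Pham, Thu-AM→Eriksen+Pham, Thu-PM→Novak, Fri-AM→Larsen+Novak.
Total: 60 + 80 + 80 + 20 + 60 + 80 + 100 + 60 + 100 + 110 + 20 + 110 = €880.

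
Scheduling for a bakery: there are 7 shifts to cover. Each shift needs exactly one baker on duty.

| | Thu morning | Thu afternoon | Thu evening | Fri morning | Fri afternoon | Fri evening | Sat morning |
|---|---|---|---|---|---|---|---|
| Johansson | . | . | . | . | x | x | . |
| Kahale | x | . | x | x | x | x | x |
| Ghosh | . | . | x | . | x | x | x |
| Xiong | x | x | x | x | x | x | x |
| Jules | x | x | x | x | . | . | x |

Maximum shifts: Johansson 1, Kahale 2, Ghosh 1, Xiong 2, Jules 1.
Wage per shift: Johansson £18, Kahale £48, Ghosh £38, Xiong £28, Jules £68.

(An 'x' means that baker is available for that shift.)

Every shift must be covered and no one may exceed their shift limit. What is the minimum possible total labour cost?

£276

Picking the cheapest available baker for each shift independently would cost £176, but that ignores the shift limits.
An optimal schedule: Thu morning→Kahale, Thu afternoon→Xiong, Thu evening→Ghosh, Fri morning→Kahale, Fri afternoon→Johansson, Fri evening→Xiong, Sat morning→Jules.
Total: 48 + 28 + 38 + 48 + 18 + 28 + 68 = £276.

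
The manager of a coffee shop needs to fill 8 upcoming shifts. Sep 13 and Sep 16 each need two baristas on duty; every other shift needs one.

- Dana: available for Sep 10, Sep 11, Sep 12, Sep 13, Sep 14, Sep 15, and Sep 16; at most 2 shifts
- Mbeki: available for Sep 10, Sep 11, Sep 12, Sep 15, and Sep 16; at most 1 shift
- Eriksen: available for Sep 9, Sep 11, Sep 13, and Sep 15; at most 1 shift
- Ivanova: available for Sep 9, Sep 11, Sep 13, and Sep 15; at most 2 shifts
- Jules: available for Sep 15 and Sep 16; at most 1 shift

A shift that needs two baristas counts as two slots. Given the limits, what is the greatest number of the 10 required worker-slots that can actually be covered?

Total capacity across all baristas is 2+1+1+2+1 = 7, and 10 slots are needed, so at most 7 can be filled.
An assignment achieving 7: Sep 9→Eriksen, Sep 10→Dana, Sep 11→Ivanova, Sep 12→Mbeki, Sep 13→Ivanova, Sep 14→Dana, Sep 16→Jules.
Loads: Dana 2/2, Mbeki 1/1, Eriksen 1/1, Ivanova 2/2, Jules 1/1.

7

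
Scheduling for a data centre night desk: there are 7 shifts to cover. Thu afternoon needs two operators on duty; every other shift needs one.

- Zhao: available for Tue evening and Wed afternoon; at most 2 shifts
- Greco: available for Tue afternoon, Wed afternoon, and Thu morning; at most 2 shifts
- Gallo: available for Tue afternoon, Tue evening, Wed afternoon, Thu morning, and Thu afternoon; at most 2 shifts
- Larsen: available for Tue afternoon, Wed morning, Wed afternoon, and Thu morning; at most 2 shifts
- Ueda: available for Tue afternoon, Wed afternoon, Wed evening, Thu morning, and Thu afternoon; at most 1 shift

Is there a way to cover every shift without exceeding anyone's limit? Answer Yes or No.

Total capacity is 9 and 8 slots are needed, so capacity alone doesn't rule it out.
Shifts {Wed evening, Thu afternoon} need 3 worker-slots in total, but the operators available for any of those shifts (Gallo and Ueda) can supply at most 2 among them. So no valid schedule exists.

No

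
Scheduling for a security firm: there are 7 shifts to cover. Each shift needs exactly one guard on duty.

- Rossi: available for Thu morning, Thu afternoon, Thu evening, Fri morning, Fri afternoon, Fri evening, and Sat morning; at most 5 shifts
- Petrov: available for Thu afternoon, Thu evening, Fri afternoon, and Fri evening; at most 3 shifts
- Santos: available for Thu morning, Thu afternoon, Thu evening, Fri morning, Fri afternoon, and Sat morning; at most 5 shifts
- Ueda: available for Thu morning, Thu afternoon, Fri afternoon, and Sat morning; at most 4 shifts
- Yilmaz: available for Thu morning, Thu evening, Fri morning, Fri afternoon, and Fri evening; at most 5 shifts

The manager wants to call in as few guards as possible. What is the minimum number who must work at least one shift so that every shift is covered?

2

7 slots to fill and no one can take more than 5, so at least ⌈7/5⌉ = 2 guards are needed.
Rossi and Petrov alone can cover everything: Thu morning→Rossi, Thu afternoon→Rossi, Thu evening→Rossi, Fri morning→Rossi, Fri afternoon→Petrov, Fri evening→Petrov, Sat morning→Rossi.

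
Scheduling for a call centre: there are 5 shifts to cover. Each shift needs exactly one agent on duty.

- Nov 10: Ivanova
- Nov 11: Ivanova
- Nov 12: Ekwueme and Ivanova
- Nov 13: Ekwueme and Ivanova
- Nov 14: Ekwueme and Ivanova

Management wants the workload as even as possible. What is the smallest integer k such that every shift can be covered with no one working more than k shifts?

With 2 agents and 5 worker-slots to fill, someone must work at least ⌈5/2⌉ = 3 shifts, so k ≥ 3.
k = 3 works: Nov 10→Ivanova, Nov 11→Ivanova, Nov 12→Ekwueme, Nov 13→Ekwueme, Nov 14→Ekwueme.
Loads: Ekwueme 3, Ivanova 2 — all ≤ 3.

3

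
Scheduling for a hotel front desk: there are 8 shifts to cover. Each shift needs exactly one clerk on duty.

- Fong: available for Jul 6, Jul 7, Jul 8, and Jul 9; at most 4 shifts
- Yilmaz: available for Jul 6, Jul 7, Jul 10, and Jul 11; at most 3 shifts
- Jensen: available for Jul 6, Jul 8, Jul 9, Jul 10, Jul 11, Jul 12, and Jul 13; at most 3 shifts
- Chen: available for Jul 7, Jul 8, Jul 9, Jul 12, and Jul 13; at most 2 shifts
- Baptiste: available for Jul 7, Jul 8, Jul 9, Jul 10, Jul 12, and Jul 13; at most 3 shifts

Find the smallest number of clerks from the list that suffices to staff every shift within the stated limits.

3

8 slots to fill and no one can take more than 4, so at least ⌈8/4⌉ = 2 clerks are needed.
Any 2 clerks together have capacity at most 4+3 = 7 < 8 slots, so 2 can never suffice.
Fong, Yilmaz, and Jensen alone can cover everything: Jul 6→Fong, Jul 7→Fong, Jul 8→Fong, Jul 9→Fong, Jul 10→Yilmaz, Jul 11→Yilmaz, Jul 12→Jensen, Jul 13→Jensen.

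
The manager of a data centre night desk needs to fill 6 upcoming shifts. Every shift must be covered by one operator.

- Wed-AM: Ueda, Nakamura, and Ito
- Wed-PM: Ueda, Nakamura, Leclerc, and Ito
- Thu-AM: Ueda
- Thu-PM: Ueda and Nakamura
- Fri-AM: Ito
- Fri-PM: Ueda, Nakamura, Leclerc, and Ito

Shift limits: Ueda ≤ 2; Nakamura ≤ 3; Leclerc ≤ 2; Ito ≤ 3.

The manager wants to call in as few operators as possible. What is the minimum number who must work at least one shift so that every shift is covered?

3

6 slots to fill and no one can take more than 3, so at least ⌈6/3⌉ = 2 operators are needed.
No set of 2 operators can cover every shift (each such set leaves at least one shift with no one available or exceeds a cap).
Ueda, Nakamura, and Ito alone can cover everything: Wed-AM→Nakamura, Wed-PM→Nakamura, Thu-AM→Ueda, Thu-PM→Ueda, Fri-AM→Ito, Fri-PM→Nakamura.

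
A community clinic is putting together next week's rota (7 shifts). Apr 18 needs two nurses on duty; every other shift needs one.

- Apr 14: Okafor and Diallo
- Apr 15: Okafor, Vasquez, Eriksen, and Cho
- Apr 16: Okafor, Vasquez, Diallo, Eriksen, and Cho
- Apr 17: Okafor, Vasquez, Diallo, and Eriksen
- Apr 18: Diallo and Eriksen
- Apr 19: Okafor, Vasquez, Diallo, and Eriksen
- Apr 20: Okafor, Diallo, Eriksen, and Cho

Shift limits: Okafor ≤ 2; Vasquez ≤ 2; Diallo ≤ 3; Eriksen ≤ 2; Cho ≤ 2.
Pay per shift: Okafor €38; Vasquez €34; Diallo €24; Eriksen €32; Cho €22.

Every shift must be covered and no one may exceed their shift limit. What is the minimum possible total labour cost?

Apr 18 can only be covered by Diallo and Eriksen, so that assignment is forced.
Picking the cheapest available nurse for each shift independently would cost €194, but that ignores the shift limits.
An optimal schedule: Apr 14→Diallo, Apr 15→Cho, Apr 16→Vasquez, Apr 17→Diallo, Apr 18→Diallo+Eriksen, Apr 19→Eriksen, Apr 20→Cho.
Total: 24 + 22 + 34 + 24 + 24 + 32 + 32 + 22 = €214.

€214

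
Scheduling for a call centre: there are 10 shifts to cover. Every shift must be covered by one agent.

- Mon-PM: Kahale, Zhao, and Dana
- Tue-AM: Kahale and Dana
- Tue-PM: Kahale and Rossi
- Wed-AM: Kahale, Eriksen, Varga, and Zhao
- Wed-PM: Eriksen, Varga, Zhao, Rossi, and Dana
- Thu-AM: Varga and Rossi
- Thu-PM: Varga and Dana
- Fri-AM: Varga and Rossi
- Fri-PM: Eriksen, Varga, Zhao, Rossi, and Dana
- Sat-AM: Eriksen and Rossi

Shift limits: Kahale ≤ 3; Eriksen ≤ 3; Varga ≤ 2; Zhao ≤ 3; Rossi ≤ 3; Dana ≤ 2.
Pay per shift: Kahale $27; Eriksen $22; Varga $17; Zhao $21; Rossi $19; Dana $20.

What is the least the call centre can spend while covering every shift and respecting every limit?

$194

Picking the cheapest available agent for each shift independently would cost $180, but that ignores the shift limits.
An optimal schedule: Mon-PM→Dana, Tue-AM→Dana, Tue-PM→Rossi, Wed-AM→Zhao, Wed-PM→Zhao, Thu-AM→Varga, Thu-PM→Varga, Fri-AM→Rossi, Fri-PM→Zhao, Sat-AM→Rossi.
Total: 20 + 20 + 19 + 21 + 21 + 17 + 17 + 19 + 21 + 19 = $194.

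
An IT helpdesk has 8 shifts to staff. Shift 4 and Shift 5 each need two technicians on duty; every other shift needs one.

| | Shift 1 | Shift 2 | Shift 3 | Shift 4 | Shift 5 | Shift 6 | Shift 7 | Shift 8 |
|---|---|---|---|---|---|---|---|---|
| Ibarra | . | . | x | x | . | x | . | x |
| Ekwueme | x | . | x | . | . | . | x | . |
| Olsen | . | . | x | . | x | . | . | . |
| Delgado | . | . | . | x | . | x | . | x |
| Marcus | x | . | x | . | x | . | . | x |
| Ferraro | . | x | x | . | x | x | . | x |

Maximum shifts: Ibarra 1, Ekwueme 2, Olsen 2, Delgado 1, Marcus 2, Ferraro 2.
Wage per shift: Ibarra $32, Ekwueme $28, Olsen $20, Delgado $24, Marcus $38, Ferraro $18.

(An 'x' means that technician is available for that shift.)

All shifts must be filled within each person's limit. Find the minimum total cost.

$264

Shift 2 can only be covered by Ferraro, so that assignment is forced.
Shift 4 can only be covered by Ibarra and Delgado, so that assignment is forced.
Shift 7 can only be covered by Ekwueme, so that assignment is forced.
Picking the cheapest available technician for each shift independently would cost $222, but that ignores the shift limits.
An optimal schedule: Shift 1→Ekwueme, Shift 2→Ferraro, Shift 3→Olsen, Shift 4→Ibarra+Delgado, Shift 5→Olsen+Marcus, Shift 6→Ferraro, Shift 7→Ekwueme, Shift 8→Marcus.
Total: 28 + 18 + 20 + 32 + 24 + 20 + 38 + 18 + 28 + 38 = $264.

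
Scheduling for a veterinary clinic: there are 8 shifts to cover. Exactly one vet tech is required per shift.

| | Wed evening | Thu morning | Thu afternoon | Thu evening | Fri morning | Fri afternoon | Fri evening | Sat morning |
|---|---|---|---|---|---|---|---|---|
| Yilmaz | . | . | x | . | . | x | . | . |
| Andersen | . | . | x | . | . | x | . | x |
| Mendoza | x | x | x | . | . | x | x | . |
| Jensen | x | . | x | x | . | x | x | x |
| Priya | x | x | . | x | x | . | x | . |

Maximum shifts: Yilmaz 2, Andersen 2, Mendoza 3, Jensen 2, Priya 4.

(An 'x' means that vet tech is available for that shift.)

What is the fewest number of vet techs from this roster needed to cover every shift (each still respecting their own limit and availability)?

3

8 slots to fill and no one can take more than 4, so at least ⌈8/4⌉ = 2 vet techs are needed.
Any 2 vet techs together have capacity at most 4+3 = 7 < 8 slots, so 2 can never suffice.
Yilmaz, Jensen, and Priya alone can cover everything: Wed evening→Jensen, Thu morning→Priya, Thu afternoon→Yilmaz, Thu evening→Priya, Fri morning→Priya, Fri afternoon→Yilmaz, Fri evening→Priya, Sat morning→Jensen.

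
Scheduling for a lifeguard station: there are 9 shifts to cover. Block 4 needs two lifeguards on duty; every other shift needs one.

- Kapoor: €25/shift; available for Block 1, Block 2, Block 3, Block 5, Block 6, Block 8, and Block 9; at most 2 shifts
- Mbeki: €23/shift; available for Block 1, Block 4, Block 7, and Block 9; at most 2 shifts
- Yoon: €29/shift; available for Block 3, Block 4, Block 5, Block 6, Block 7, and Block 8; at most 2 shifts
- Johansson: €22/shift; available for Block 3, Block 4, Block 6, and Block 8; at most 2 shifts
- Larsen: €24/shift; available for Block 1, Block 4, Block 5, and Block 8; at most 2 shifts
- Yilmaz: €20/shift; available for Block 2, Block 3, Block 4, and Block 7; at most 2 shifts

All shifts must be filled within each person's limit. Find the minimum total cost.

Picking the cheapest available lifeguard for each shift independently would cost €216, but that ignores the shift limits.
An optimal schedule: Block 1→Mbeki, Block 2→Yilmaz, Block 3→Kapoor, Block 4→Johansson+Larsen, Block 5→Larsen, Block 6→Johansson, Block 7→Yilmaz, Block 8→Kapoor, Block 9→Mbeki.
Total: 23 + 20 + 25 + 22 + 24 + 24 + 22 + 20 + 25 + 23 = €228.

€228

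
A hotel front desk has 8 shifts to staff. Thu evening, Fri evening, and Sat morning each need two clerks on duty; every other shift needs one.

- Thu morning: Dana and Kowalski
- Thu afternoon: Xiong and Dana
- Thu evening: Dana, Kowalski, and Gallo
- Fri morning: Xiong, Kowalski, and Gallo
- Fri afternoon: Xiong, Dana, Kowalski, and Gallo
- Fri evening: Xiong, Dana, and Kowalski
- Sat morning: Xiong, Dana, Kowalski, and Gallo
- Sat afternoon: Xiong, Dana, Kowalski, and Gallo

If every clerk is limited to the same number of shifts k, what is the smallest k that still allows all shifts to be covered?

With 4 clerks and 11 worker-slots to fill, someone must work at least ⌈11/4⌉ = 3 shifts, so k ≥ 3.
k = 3 works: Thu morning→Dana, Thu afternoon→Xiong, Thu evening→Dana+Kowalski, Fri morning→Xiong, Fri afternoon→Kowalski, Fri evening→Xiong+Dana, Sat morning→Kowalski+Gallo, Sat afternoon→Gallo.
Loads: Xiong 3, Dana 3, Kowalski 3, Gallo 2 — all ≤ 3.

3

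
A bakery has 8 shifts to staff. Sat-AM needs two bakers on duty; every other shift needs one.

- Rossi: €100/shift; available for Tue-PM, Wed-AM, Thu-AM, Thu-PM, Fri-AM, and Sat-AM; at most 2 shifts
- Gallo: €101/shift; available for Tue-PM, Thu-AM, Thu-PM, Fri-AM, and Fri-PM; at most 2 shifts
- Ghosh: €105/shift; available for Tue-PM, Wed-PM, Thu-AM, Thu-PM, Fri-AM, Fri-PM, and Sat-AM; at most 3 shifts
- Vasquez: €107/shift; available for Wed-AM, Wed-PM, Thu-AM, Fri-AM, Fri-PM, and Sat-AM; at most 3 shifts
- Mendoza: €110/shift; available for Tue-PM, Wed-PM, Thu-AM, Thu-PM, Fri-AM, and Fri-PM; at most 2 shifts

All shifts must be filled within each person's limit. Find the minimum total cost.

Picking the cheapest available baker for each shift independently would cost €911, but that ignores the shift limits.
An optimal schedule: Tue-PM→Gallo, Wed-AM→Rossi, Wed-PM→Ghosh, Thu-AM→Vasquez, Thu-PM→Gallo, Fri-AM→Vasquez, Fri-PM→Ghosh, Sat-AM→Rossi+Ghosh.
Total: 101 + 100 + 105 + 107 + 101 + 107 + 105 + 100 + 105 = €931.

€931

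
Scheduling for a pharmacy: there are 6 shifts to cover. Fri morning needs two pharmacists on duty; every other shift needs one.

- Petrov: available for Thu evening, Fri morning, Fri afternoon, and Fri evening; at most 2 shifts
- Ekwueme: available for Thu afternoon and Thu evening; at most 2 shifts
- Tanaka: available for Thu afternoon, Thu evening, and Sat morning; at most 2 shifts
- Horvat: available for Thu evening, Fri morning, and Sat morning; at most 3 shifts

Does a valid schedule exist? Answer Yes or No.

Total capacity is 9 and 7 slots are needed, so capacity alone doesn't rule it out.
Shifts {Fri morning, Fri afternoon, Fri evening} need 4 worker-slots in total, but the pharmacists available for any of those shifts (Petrov and Horvat) can supply at most 3 among them. So no valid schedule exists.

No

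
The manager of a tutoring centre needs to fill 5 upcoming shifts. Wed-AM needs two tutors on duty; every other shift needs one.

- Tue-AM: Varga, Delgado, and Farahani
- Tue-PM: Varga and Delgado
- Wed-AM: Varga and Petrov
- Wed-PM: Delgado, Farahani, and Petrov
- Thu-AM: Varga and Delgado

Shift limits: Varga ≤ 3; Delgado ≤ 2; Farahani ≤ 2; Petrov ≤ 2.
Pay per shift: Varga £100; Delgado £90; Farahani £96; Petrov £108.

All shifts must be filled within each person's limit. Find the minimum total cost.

Wed-AM can only be covered by Varga and Petrov, so that assignment is forced.
Picking the cheapest available tutor for each shift independently would cost £568, but that ignores the shift limits.
An optimal schedule: Tue-AM→Farahani, Tue-PM→Delgado, Wed-AM→Varga+Petrov, Wed-PM→Farahani, Thu-AM→Delgado.
Total: 96 + 90 + 100 + 108 + 96 + 90 = £580.

£580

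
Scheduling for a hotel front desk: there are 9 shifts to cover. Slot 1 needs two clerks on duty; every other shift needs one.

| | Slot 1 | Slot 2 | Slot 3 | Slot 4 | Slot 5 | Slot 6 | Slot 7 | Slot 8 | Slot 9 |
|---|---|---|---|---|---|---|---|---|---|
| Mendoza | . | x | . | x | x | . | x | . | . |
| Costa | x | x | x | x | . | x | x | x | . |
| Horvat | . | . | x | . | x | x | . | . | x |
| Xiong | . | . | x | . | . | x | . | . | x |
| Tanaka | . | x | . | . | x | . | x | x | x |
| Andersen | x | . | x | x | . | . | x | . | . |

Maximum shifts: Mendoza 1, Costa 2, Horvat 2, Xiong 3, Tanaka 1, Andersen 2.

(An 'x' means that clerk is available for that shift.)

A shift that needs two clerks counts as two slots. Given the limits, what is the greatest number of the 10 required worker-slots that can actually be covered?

Total capacity across all clerks is 1+2+2+3+1+2 = 11, and 10 slots are needed, so at most 10 can be filled.
An assignment achieving 10: Slot 1→Costa+Andersen, Slot 2→Mendoza, Slot 3→Xiong, Slot 4→Andersen, Slot 5→Horvat, Slot 6→Horvat, Slot 7→Tanaka, Slot 8→Costa, Slot 9→Xiong.
Loads: Mendoza 1/1, Costa 2/2, Horvat 2/2, Xiong 2/3, Tanaka 1/1, Andersen 2/2.

10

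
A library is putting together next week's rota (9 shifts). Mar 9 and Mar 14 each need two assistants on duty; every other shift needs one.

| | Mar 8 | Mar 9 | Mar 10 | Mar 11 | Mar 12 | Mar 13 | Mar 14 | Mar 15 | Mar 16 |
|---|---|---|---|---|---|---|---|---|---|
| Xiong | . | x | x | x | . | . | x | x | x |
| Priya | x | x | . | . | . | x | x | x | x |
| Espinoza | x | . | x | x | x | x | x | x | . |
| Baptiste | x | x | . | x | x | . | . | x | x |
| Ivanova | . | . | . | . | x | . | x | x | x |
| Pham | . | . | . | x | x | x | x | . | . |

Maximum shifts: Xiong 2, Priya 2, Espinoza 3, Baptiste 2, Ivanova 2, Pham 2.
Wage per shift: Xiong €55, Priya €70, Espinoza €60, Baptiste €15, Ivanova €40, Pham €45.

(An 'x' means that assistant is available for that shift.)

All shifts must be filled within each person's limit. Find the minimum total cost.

€490

Picking the cheapest available assistant for each shift independently would cost €330, but that ignores the shift limits.
An optimal schedule: Mar 8→Baptiste, Mar 9→Baptiste+Xiong, Mar 10→Xiong, Mar 11→Pham, Mar 12→Espinoza, Mar 13→Pham, Mar 14→Ivanova+Espinoza, Mar 15→Espinoza, Mar 16→Ivanova.
Total: 15 + 15 + 55 + 55 + 45 + 60 + 45 + 40 + 60 + 60 + 40 = €490.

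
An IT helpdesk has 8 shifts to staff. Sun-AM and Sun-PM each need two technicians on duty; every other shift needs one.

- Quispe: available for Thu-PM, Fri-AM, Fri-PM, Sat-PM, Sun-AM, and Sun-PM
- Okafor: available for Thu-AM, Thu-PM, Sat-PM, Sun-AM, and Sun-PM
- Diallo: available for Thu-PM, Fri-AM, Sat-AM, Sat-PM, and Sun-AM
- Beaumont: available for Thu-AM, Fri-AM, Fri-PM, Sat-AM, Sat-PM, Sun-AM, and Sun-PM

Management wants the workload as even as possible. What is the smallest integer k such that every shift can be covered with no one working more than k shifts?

With 4 technicians and 10 worker-slots to fill, someone must work at least ⌈10/4⌉ = 3 shifts, so k ≥ 3.
k = 3 works: Thu-AM→Okafor, Thu-PM→Quispe, Fri-AM→Quispe, Fri-PM→Quispe, Sat-AM→Diallo, Sat-PM→Okafor, Sun-AM→Diallo+Beaumont, Sun-PM→Okafor+Beaumont.
Loads: Quispe 3, Okafor 3, Diallo 2, Beaumont 2 — all ≤ 3.

3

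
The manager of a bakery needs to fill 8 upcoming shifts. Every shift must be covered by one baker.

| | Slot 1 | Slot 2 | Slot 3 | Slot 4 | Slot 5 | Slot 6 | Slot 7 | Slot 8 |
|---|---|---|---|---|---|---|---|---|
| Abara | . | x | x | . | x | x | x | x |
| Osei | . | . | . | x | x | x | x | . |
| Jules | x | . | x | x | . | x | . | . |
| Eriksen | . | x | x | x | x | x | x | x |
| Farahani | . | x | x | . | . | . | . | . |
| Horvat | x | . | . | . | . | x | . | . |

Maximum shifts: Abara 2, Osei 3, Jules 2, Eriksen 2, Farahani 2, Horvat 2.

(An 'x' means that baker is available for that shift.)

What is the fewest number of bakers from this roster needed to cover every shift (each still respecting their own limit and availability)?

8 slots to fill and no one can take more than 3, so at least ⌈8/3⌉ = 3 bakers are needed.
Any 3 bakers together have capacity at most 3+2+2 = 7 < 8 slots, so 3 can never suffice.
Abara, Osei, Jules, and Eriksen alone can cover everything: Slot 1→Jules, Slot 2→Abara, Slot 3→Jules, Slot 4→Osei, Slot 5→Osei, Slot 6→Eriksen, Slot 7→Osei, Slot 8→Abara.

4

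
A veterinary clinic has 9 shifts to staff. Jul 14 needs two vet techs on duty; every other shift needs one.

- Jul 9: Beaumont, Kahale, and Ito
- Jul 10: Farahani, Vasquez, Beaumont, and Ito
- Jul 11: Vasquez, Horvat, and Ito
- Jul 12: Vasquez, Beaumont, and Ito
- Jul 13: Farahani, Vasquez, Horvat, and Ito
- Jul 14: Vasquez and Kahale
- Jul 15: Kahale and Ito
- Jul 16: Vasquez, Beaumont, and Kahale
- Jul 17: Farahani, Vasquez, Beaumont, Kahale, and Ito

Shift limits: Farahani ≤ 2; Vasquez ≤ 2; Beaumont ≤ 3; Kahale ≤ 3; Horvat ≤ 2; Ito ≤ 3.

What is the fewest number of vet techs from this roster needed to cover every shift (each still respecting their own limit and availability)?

10 slots to fill and no one can take more than 3, so at least ⌈10/3⌉ = 4 vet techs are needed.
Farahani, Vasquez, Beaumont, and Kahale alone can cover everything: Jul 9→Beaumont, Jul 10→Farahani, Jul 11→Vasquez, Jul 12→Beaumont, Jul 13→Farahani, Jul 14→Vasquez+Kahale, Jul 15→Kahale, Jul 16→Beaumont, Jul 17→Kahale.

4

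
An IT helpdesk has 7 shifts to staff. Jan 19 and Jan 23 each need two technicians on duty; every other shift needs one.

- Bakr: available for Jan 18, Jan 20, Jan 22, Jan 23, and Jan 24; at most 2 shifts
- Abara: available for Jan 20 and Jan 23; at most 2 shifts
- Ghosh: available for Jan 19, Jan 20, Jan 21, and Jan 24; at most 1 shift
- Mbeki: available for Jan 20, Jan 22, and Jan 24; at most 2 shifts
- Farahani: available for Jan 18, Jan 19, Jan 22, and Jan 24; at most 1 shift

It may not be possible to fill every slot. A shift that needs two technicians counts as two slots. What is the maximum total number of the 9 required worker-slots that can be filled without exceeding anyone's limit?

Total capacity across all technicians is 2+2+1+2+1 = 8, and 9 slots are needed, so at most 8 can be filled.
An assignment achieving 8: Jan 18→Bakr, Jan 19→Farahani, Jan 20→Abara, Jan 21→Ghosh, Jan 22→Mbeki, Jan 23→Bakr+Abara, Jan 24→Mbeki.
Loads: Bakr 2/2, Abara 2/2, Ghosh 1/1, Mbeki 2/2, Farahani 1/1.

8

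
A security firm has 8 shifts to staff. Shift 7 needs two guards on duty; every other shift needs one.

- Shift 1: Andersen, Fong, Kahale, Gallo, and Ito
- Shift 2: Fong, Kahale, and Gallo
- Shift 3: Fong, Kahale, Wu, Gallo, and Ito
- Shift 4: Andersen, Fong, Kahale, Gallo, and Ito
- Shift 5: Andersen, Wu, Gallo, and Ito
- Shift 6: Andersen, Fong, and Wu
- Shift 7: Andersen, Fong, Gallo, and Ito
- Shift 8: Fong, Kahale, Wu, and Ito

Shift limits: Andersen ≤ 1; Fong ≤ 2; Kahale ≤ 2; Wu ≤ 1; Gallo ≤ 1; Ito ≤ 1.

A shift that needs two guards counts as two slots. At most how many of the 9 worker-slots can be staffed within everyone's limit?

Total capacity across all guards is 1+2+2+1+1+1 = 8, and 9 slots are needed, so at most 8 can be filled.
An assignment achieving 8: Shift 1→Kahale, Shift 2→Fong, Shift 3→Ito, Shift 5→Wu, Shift 6→Andersen, Shift 7→Fong+Gallo, Shift 8→Kahale.
Loads: Andersen 1/1, Fong 2/2, Kahale 2/2, Wu 1/1, Gallo 1/1, Ito 1/1.

8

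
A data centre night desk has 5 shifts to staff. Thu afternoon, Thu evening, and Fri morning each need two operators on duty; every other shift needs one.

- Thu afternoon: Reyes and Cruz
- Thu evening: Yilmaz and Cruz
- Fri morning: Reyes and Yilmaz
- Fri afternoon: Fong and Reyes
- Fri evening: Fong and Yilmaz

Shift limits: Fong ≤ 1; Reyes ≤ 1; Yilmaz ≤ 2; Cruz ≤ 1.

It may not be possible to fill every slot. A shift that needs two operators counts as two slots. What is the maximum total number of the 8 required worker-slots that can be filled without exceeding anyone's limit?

Total capacity across all operators is 1+1+2+1 = 5, and 8 slots are needed, so at most 5 can be filled.
An assignment achieving 5: Thu afternoon→Reyes+Cruz, Thu evening→Yilmaz, Fri morning→Yilmaz, Fri afternoon→Fong.
Loads: Fong 1/1, Reyes 1/1, Yilmaz 2/2, Cruz 1/1.

5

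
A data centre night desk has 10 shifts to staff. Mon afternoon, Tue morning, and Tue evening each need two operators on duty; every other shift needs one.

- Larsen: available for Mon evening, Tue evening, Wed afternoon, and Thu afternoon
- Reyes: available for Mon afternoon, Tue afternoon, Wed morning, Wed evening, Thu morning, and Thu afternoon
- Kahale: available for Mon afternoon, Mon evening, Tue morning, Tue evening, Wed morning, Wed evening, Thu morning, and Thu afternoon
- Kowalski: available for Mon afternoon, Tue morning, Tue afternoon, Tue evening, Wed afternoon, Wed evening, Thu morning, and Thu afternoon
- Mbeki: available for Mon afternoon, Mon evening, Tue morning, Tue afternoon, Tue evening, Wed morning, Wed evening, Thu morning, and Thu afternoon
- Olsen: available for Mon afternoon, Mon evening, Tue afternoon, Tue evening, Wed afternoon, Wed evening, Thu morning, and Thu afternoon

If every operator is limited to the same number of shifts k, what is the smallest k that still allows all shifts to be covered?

3

With 6 operators and 13 worker-slots to fill, someone must work at least ⌈13/6⌉ = 3 shifts, so k ≥ 3.
k = 3 works: Mon afternoon→Kahale+Kowalski, Mon evening→Larsen, Tue morning→Kahale+Kowalski, Tue afternoon→Reyes, Tue evening→Kowalski+Mbeki, Wed morning→Reyes, Wed afternoon→Larsen, Wed evening→Reyes, Thu morning→Kahale, Thu afternoon→Larsen.
Loads: Larsen 3, Reyes 3, Kahale 3, Kowalski 3, Mbeki 1, Olsen 0 — all ≤ 3.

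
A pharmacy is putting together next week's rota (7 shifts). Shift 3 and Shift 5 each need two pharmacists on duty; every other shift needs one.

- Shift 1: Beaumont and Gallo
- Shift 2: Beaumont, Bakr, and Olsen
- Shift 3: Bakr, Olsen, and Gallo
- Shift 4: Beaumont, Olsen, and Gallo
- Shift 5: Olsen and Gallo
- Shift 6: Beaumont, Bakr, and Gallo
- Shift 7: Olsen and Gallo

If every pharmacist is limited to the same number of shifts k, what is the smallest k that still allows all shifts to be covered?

With 4 pharmacists and 9 worker-slots to fill, someone must work at least ⌈9/4⌉ = 3 shifts, so k ≥ 3.
k = 3 works: Shift 1→Beaumont, Shift 2→Beaumont, Shift 3→Bakr+Olsen, Shift 4→Beaumont, Shift 5→Olsen+Gallo, Shift 6→Bakr, Shift 7→Olsen.
Loads: Beaumont 3, Bakr 2, Olsen 3, Gallo 1 — all ≤ 3.

3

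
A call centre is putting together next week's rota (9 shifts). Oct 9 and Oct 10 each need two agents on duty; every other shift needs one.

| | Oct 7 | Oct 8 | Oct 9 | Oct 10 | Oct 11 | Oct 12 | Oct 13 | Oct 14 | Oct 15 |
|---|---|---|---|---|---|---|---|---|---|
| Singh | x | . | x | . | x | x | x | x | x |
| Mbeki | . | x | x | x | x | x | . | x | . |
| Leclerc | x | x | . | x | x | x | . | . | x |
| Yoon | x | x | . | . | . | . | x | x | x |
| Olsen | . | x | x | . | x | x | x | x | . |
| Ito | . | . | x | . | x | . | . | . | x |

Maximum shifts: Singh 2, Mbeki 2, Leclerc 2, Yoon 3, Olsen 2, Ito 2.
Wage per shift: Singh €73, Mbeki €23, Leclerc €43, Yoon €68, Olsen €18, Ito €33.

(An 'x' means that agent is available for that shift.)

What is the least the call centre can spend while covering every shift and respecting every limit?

€438

Oct 10 can only be covered by Mbeki and Leclerc, so that assignment is forced.
Picking the cheapest available agent for each shift independently would cost €273, but that ignores the shift limits.
An optimal schedule: Oct 7→Leclerc, Oct 8→Yoon, Oct 9→Mbeki+Ito, Oct 10→Mbeki+Leclerc, Oct 11→Ito, Oct 12→Olsen, Oct 13→Olsen, Oct 14→Yoon, Oct 15→Yoon.
Total: 43 + 68 + 23 + 33 + 23 + 43 + 33 + 18 + 18 + 68 + 68 = €438.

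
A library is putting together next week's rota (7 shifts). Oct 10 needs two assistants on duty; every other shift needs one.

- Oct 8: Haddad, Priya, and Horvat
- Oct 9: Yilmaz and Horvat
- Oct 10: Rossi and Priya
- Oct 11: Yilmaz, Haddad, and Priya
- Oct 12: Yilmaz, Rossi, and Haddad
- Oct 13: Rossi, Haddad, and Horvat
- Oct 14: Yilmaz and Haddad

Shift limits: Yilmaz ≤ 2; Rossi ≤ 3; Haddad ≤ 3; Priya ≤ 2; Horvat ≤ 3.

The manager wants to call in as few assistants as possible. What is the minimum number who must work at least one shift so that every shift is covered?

8 slots to fill and no one can take more than 3, so at least ⌈8/3⌉ = 3 assistants are needed.
No set of 3 assistants can cover every shift (each such set leaves at least one shift with no one available or exceeds a cap).
Yilmaz, Rossi, Haddad, and Priya alone can cover everything: Oct 8→Haddad, Oct 9→Yilmaz, Oct 10→Rossi+Priya, Oct 11→Haddad, Oct 12→Rossi, Oct 13→Rossi, Oct 14→Yilmaz.

4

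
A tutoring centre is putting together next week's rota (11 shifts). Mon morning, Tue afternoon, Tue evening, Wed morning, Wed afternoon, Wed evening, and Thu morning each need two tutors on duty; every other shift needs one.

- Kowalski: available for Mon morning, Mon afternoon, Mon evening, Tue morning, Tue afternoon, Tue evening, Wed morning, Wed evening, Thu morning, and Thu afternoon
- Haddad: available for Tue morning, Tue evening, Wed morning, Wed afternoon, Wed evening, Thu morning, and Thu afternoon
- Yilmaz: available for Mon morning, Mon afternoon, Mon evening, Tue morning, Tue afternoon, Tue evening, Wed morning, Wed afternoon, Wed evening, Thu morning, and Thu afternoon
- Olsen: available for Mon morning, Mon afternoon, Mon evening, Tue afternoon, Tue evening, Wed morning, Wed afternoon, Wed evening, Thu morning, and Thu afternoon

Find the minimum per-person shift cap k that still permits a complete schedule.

With 4 tutors and 18 worker-slots to fill, someone must work at least ⌈18/4⌉ = 5 shifts, so k ≥ 5.
k = 5 works: Mon morning→Kowalski+Yilmaz, Mon afternoon→Kowalski, Mon evening→Kowalski, Tue morning→Kowalski, Tue afternoon→Kowalski+Yilmaz, Tue evening→Haddad+Yilmaz, Wed morning→Haddad+Olsen, Wed afternoon→Haddad+Yilmaz, Wed evening→Haddad+Olsen, Thu morning→Yilmaz+Olsen, Thu afternoon→Haddad.
Loads: Kowalski 5, Haddad 5, Yilmaz 5, Olsen 3 — all ≤ 5.

5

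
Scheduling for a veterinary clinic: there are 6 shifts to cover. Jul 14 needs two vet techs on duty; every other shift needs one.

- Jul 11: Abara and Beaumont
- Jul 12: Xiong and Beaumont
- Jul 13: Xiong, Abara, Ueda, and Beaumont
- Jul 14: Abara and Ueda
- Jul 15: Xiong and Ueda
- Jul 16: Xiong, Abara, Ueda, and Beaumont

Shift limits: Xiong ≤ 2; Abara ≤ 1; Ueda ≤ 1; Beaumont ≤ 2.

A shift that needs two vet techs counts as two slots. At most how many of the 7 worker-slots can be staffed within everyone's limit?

6

Total capacity across all vet techs is 2+1+1+2 = 6, and 7 slots are needed, so at most 6 can be filled.
An assignment achieving 6: Jul 11→Abara, Jul 12→Xiong, Jul 13→Beaumont, Jul 14→Ueda, Jul 15→Xiong, Jul 16→Beaumont.
Loads: Xiong 2/2, Abara 1/1, Ueda 1/1, Beaumont 2/2.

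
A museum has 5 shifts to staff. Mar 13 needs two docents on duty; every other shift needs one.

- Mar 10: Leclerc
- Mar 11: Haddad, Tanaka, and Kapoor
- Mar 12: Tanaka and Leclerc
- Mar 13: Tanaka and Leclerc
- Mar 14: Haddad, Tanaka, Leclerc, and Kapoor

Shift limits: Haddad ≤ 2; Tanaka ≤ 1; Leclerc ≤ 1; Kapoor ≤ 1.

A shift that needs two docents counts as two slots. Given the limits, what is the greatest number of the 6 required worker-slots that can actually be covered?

4

Total capacity across all docents is 2+1+1+1 = 5, and 6 slots are needed, so at most 5 can be filled.
Shifts {Mar 10, Mar 13} need 3 slots but only Tanaka and Leclerc are available for them, supplying at most 2 — so at least 1 slot must go unfilled.
An assignment achieving 4: Mar 10→Leclerc, Mar 11→Haddad, Mar 12→Tanaka, Mar 14→Haddad.
Loads: Haddad 2/2, Tanaka 1/1, Leclerc 1/1, Kapoor 0/1.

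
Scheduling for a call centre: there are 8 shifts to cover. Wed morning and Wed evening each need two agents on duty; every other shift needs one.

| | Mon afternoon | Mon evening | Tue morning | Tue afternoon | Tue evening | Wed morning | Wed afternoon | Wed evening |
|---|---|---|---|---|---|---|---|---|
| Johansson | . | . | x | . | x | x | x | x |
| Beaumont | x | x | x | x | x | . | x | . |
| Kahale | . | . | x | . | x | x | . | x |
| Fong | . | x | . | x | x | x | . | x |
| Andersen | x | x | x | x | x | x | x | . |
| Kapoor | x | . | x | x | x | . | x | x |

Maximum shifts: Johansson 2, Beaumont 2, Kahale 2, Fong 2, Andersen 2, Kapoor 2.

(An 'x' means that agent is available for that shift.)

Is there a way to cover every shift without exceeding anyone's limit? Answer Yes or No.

Yes

One valid schedule: Mon afternoon→Beaumont, Mon evening→Beaumont, Tue morning→Johansson, Tue afternoon→Fong, Tue evening→Kahale, Wed morning→Kahale+Andersen, Wed afternoon→Johansson, Wed evening→Fong+Kapoor.
Loads: Johansson 2/2, Beaumont 2/2, Kahale 2/2, Fong 2/2, Andersen 1/2, Kapoor 1/2 — all within limits.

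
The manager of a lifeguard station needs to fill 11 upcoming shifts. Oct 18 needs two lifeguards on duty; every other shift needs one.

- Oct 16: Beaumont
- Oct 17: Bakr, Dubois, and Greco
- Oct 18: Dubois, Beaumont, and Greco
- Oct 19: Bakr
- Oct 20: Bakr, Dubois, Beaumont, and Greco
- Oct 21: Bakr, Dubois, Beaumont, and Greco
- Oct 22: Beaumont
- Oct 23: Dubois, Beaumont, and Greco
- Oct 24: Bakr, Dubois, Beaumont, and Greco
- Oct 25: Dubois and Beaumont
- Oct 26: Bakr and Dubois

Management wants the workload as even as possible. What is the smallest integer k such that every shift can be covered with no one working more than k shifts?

With 4 lifeguards and 12 worker-slots to fill, someone must work at least ⌈12/4⌉ = 3 shifts, so k ≥ 3.
k = 3 works: Oct 16→Beaumont, Oct 17→Bakr, Oct 18→Dubois+Beaumont, Oct 19→Bakr, Oct 20→Greco, Oct 21→Greco, Oct 22→Beaumont, Oct 23→Dubois, Oct 24→Greco, Oct 25→Dubois, Oct 26→Bakr.
Loads: Bakr 3, Dubois 3, Beaumont 3, Greco 3 — all ≤ 3.

3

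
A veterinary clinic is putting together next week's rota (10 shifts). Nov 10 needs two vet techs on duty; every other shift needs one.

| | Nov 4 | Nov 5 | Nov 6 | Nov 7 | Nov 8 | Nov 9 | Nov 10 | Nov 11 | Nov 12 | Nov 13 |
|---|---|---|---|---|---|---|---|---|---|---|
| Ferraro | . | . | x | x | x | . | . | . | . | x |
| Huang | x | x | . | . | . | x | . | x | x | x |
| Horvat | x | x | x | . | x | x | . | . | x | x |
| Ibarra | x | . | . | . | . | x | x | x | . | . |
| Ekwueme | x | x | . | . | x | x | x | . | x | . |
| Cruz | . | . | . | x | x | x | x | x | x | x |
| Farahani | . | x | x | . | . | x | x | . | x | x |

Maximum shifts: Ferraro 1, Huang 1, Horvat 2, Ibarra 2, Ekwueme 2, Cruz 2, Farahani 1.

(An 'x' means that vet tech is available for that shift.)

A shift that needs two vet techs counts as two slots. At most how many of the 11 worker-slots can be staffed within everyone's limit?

Total capacity across all vet techs is 1+1+2+2+2+2+1 = 11, and 11 slots are needed, so at most 11 can be filled.
An assignment achieving 11: Nov 4→Horvat, Nov 5→Ekwueme, Nov 6→Horvat, Nov 7→Ferraro, Nov 8→Ekwueme, Nov 9→Ibarra, Nov 10→Ibarra+Cruz, Nov 11→Huang, Nov 12→Cruz, Nov 13→Farahani.
Loads: Ferraro 1/1, Huang 1/1, Horvat 2/2, Ibarra 2/2, Ekwueme 2/2, Cruz 2/2, Farahani 1/1.

11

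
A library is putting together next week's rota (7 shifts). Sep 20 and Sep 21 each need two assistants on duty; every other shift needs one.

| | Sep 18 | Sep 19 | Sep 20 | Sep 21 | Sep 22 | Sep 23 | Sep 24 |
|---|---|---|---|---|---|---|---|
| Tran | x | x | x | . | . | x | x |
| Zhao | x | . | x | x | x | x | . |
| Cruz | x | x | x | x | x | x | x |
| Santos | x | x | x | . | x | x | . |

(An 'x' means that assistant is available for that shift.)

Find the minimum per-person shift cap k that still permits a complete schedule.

3

With 4 assistants and 9 worker-slots to fill, someone must work at least ⌈9/4⌉ = 3 shifts, so k ≥ 3.
k = 3 works: Sep 18→Tran, Sep 19→Tran, Sep 20→Cruz+Santos, Sep 21→Zhao+Cruz, Sep 22→Zhao, Sep 23→Zhao, Sep 24→Tran.
Loads: Tran 3, Zhao 3, Cruz 2, Santos 1 — all ≤ 3.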